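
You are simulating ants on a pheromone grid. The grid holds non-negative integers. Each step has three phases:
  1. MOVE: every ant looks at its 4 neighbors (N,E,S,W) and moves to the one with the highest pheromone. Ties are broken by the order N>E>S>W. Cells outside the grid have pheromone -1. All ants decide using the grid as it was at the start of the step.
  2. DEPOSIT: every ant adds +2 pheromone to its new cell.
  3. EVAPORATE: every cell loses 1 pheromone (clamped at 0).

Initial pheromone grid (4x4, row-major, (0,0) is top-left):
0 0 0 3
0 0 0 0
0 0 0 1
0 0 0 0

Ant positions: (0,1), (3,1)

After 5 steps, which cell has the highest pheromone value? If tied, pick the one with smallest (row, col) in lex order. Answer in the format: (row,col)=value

Step 1: ant0:(0,1)->E->(0,2) | ant1:(3,1)->N->(2,1)
  grid max=2 at (0,3)
Step 2: ant0:(0,2)->E->(0,3) | ant1:(2,1)->N->(1,1)
  grid max=3 at (0,3)
Step 3: ant0:(0,3)->S->(1,3) | ant1:(1,1)->N->(0,1)
  grid max=2 at (0,3)
Step 4: ant0:(1,3)->N->(0,3) | ant1:(0,1)->E->(0,2)
  grid max=3 at (0,3)
Step 5: ant0:(0,3)->W->(0,2) | ant1:(0,2)->E->(0,3)
  grid max=4 at (0,3)
Final grid:
  0 0 2 4
  0 0 0 0
  0 0 0 0
  0 0 0 0
Max pheromone 4 at (0,3)

Answer: (0,3)=4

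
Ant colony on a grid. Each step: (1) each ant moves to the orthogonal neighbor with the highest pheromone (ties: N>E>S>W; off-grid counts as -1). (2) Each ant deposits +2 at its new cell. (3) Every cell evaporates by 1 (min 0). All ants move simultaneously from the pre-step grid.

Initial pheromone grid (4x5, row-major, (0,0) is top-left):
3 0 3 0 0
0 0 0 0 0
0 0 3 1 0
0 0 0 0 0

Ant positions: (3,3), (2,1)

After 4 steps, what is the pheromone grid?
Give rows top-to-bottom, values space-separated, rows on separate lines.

After step 1: ants at (2,3),(2,2)
  2 0 2 0 0
  0 0 0 0 0
  0 0 4 2 0
  0 0 0 0 0
After step 2: ants at (2,2),(2,3)
  1 0 1 0 0
  0 0 0 0 0
  0 0 5 3 0
  0 0 0 0 0
After step 3: ants at (2,3),(2,2)
  0 0 0 0 0
  0 0 0 0 0
  0 0 6 4 0
  0 0 0 0 0
After step 4: ants at (2,2),(2,3)
  0 0 0 0 0
  0 0 0 0 0
  0 0 7 5 0
  0 0 0 0 0

0 0 0 0 0
0 0 0 0 0
0 0 7 5 0
0 0 0 0 0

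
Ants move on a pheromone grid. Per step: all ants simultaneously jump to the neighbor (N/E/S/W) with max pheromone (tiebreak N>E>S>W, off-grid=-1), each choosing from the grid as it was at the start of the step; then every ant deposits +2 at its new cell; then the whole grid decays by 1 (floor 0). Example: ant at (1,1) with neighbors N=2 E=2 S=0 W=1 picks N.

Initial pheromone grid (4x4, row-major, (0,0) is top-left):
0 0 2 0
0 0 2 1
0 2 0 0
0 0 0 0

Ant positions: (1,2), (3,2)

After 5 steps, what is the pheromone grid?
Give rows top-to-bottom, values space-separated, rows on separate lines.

After step 1: ants at (0,2),(2,2)
  0 0 3 0
  0 0 1 0
  0 1 1 0
  0 0 0 0
After step 2: ants at (1,2),(1,2)
  0 0 2 0
  0 0 4 0
  0 0 0 0
  0 0 0 0
After step 3: ants at (0,2),(0,2)
  0 0 5 0
  0 0 3 0
  0 0 0 0
  0 0 0 0
After step 4: ants at (1,2),(1,2)
  0 0 4 0
  0 0 6 0
  0 0 0 0
  0 0 0 0
After step 5: ants at (0,2),(0,2)
  0 0 7 0
  0 0 5 0
  0 0 0 0
  0 0 0 0

0 0 7 0
0 0 5 0
0 0 0 0
0 0 0 0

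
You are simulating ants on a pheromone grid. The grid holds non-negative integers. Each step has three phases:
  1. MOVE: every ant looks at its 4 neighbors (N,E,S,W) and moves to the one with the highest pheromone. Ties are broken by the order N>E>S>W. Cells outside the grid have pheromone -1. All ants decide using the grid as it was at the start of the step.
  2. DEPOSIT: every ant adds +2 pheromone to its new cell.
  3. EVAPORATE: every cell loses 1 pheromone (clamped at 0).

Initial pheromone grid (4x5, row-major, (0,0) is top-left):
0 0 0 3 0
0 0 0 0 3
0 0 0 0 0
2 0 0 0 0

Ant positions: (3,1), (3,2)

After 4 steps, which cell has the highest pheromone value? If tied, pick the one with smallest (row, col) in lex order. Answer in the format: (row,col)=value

Answer: (3,0)=2

Derivation:
Step 1: ant0:(3,1)->W->(3,0) | ant1:(3,2)->N->(2,2)
  grid max=3 at (3,0)
Step 2: ant0:(3,0)->N->(2,0) | ant1:(2,2)->N->(1,2)
  grid max=2 at (3,0)
Step 3: ant0:(2,0)->S->(3,0) | ant1:(1,2)->N->(0,2)
  grid max=3 at (3,0)
Step 4: ant0:(3,0)->N->(2,0) | ant1:(0,2)->E->(0,3)
  grid max=2 at (3,0)
Final grid:
  0 0 0 1 0
  0 0 0 0 0
  1 0 0 0 0
  2 0 0 0 0
Max pheromone 2 at (3,0)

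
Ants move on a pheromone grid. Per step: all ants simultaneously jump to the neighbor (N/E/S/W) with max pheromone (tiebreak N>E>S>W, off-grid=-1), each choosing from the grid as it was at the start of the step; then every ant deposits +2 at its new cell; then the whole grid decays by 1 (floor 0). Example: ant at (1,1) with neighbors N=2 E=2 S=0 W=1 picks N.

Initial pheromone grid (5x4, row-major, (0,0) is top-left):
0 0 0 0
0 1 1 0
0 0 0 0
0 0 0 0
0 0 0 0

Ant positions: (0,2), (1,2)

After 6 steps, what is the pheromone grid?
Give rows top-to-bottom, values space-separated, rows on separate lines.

After step 1: ants at (1,2),(1,1)
  0 0 0 0
  0 2 2 0
  0 0 0 0
  0 0 0 0
  0 0 0 0
After step 2: ants at (1,1),(1,2)
  0 0 0 0
  0 3 3 0
  0 0 0 0
  0 0 0 0
  0 0 0 0
After step 3: ants at (1,2),(1,1)
  0 0 0 0
  0 4 4 0
  0 0 0 0
  0 0 0 0
  0 0 0 0
After step 4: ants at (1,1),(1,2)
  0 0 0 0
  0 5 5 0
  0 0 0 0
  0 0 0 0
  0 0 0 0
After step 5: ants at (1,2),(1,1)
  0 0 0 0
  0 6 6 0
  0 0 0 0
  0 0 0 0
  0 0 0 0
After step 6: ants at (1,1),(1,2)
  0 0 0 0
  0 7 7 0
  0 0 0 0
  0 0 0 0
  0 0 0 0

0 0 0 0
0 7 7 0
0 0 0 0
0 0 0 0
0 0 0 0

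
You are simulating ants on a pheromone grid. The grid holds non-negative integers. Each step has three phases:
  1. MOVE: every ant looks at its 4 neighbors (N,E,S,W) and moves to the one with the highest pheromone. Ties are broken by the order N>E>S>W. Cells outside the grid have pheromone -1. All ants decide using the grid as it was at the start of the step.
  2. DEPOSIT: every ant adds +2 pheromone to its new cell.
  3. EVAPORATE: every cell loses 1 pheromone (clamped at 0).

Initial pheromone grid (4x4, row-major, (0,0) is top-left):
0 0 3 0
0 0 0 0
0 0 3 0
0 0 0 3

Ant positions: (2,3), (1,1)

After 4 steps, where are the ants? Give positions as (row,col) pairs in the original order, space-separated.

Step 1: ant0:(2,3)->S->(3,3) | ant1:(1,1)->N->(0,1)
  grid max=4 at (3,3)
Step 2: ant0:(3,3)->N->(2,3) | ant1:(0,1)->E->(0,2)
  grid max=3 at (0,2)
Step 3: ant0:(2,3)->S->(3,3) | ant1:(0,2)->E->(0,3)
  grid max=4 at (3,3)
Step 4: ant0:(3,3)->N->(2,3) | ant1:(0,3)->W->(0,2)
  grid max=3 at (0,2)

(2,3) (0,2)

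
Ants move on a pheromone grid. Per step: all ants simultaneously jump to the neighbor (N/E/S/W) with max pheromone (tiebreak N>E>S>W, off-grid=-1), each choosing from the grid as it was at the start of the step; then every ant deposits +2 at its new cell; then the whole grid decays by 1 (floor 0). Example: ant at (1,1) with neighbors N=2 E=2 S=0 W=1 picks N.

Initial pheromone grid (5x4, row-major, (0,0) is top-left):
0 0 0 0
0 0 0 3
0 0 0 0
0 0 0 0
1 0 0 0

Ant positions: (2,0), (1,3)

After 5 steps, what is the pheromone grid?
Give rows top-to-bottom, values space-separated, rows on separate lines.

After step 1: ants at (1,0),(0,3)
  0 0 0 1
  1 0 0 2
  0 0 0 0
  0 0 0 0
  0 0 0 0
After step 2: ants at (0,0),(1,3)
  1 0 0 0
  0 0 0 3
  0 0 0 0
  0 0 0 0
  0 0 0 0
After step 3: ants at (0,1),(0,3)
  0 1 0 1
  0 0 0 2
  0 0 0 0
  0 0 0 0
  0 0 0 0
After step 4: ants at (0,2),(1,3)
  0 0 1 0
  0 0 0 3
  0 0 0 0
  0 0 0 0
  0 0 0 0
After step 5: ants at (0,3),(0,3)
  0 0 0 3
  0 0 0 2
  0 0 0 0
  0 0 0 0
  0 0 0 0

0 0 0 3
0 0 0 2
0 0 0 0
0 0 0 0
0 0 0 0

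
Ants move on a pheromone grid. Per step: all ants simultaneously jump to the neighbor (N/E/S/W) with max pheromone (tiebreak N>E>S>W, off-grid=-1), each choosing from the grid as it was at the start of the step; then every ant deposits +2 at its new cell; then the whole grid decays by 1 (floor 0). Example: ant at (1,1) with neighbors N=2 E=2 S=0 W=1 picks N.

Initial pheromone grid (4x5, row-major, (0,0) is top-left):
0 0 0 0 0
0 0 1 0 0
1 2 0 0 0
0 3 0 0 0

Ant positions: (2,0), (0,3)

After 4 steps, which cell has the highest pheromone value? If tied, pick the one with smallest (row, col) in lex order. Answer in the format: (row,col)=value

Step 1: ant0:(2,0)->E->(2,1) | ant1:(0,3)->E->(0,4)
  grid max=3 at (2,1)
Step 2: ant0:(2,1)->S->(3,1) | ant1:(0,4)->S->(1,4)
  grid max=3 at (3,1)
Step 3: ant0:(3,1)->N->(2,1) | ant1:(1,4)->N->(0,4)
  grid max=3 at (2,1)
Step 4: ant0:(2,1)->S->(3,1) | ant1:(0,4)->S->(1,4)
  grid max=3 at (3,1)
Final grid:
  0 0 0 0 0
  0 0 0 0 1
  0 2 0 0 0
  0 3 0 0 0
Max pheromone 3 at (3,1)

Answer: (3,1)=3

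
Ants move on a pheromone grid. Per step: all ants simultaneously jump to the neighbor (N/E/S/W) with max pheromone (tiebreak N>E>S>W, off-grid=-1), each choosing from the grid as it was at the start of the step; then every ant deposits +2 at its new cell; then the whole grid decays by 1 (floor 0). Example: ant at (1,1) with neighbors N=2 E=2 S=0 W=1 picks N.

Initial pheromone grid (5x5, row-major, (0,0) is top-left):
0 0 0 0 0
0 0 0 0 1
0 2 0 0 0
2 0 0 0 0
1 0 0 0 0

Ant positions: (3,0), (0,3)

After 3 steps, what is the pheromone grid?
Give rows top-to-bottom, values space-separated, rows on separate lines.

After step 1: ants at (4,0),(0,4)
  0 0 0 0 1
  0 0 0 0 0
  0 1 0 0 0
  1 0 0 0 0
  2 0 0 0 0
After step 2: ants at (3,0),(1,4)
  0 0 0 0 0
  0 0 0 0 1
  0 0 0 0 0
  2 0 0 0 0
  1 0 0 0 0
After step 3: ants at (4,0),(0,4)
  0 0 0 0 1
  0 0 0 0 0
  0 0 0 0 0
  1 0 0 0 0
  2 0 0 0 0

0 0 0 0 1
0 0 0 0 0
0 0 0 0 0
1 0 0 0 0
2 0 0 0 0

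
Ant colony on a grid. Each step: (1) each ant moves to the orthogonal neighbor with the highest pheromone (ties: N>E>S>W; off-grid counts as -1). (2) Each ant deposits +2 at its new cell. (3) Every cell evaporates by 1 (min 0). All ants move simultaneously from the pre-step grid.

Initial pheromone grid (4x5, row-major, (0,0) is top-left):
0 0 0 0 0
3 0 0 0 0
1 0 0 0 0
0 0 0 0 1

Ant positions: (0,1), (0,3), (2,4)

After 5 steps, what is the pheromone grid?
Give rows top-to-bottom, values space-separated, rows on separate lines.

After step 1: ants at (0,2),(0,4),(3,4)
  0 0 1 0 1
  2 0 0 0 0
  0 0 0 0 0
  0 0 0 0 2
After step 2: ants at (0,3),(1,4),(2,4)
  0 0 0 1 0
  1 0 0 0 1
  0 0 0 0 1
  0 0 0 0 1
After step 3: ants at (0,4),(2,4),(1,4)
  0 0 0 0 1
  0 0 0 0 2
  0 0 0 0 2
  0 0 0 0 0
After step 4: ants at (1,4),(1,4),(2,4)
  0 0 0 0 0
  0 0 0 0 5
  0 0 0 0 3
  0 0 0 0 0
After step 5: ants at (2,4),(2,4),(1,4)
  0 0 0 0 0
  0 0 0 0 6
  0 0 0 0 6
  0 0 0 0 0

0 0 0 0 0
0 0 0 0 6
0 0 0 0 6
0 0 0 0 0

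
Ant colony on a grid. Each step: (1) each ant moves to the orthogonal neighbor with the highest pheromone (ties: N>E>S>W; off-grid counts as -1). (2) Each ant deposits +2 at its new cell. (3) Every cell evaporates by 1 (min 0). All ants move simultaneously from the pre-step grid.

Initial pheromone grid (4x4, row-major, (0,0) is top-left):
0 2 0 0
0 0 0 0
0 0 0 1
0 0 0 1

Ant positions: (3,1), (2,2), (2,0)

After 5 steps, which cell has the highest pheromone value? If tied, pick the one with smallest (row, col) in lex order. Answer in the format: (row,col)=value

Step 1: ant0:(3,1)->N->(2,1) | ant1:(2,2)->E->(2,3) | ant2:(2,0)->N->(1,0)
  grid max=2 at (2,3)
Step 2: ant0:(2,1)->N->(1,1) | ant1:(2,3)->N->(1,3) | ant2:(1,0)->N->(0,0)
  grid max=1 at (0,0)
Step 3: ant0:(1,1)->N->(0,1) | ant1:(1,3)->S->(2,3) | ant2:(0,0)->E->(0,1)
  grid max=3 at (0,1)
Step 4: ant0:(0,1)->E->(0,2) | ant1:(2,3)->N->(1,3) | ant2:(0,1)->E->(0,2)
  grid max=3 at (0,2)
Step 5: ant0:(0,2)->W->(0,1) | ant1:(1,3)->S->(2,3) | ant2:(0,2)->W->(0,1)
  grid max=5 at (0,1)
Final grid:
  0 5 2 0
  0 0 0 0
  0 0 0 2
  0 0 0 0
Max pheromone 5 at (0,1)

Answer: (0,1)=5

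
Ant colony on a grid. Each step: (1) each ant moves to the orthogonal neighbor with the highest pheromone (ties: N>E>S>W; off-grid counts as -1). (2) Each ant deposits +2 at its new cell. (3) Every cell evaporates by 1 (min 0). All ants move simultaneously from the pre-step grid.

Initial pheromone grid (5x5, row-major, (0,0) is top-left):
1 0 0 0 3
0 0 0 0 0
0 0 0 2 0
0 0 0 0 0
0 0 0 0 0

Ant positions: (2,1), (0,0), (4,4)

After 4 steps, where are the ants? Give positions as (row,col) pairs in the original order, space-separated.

Step 1: ant0:(2,1)->N->(1,1) | ant1:(0,0)->E->(0,1) | ant2:(4,4)->N->(3,4)
  grid max=2 at (0,4)
Step 2: ant0:(1,1)->N->(0,1) | ant1:(0,1)->S->(1,1) | ant2:(3,4)->N->(2,4)
  grid max=2 at (0,1)
Step 3: ant0:(0,1)->S->(1,1) | ant1:(1,1)->N->(0,1) | ant2:(2,4)->N->(1,4)
  grid max=3 at (0,1)
Step 4: ant0:(1,1)->N->(0,1) | ant1:(0,1)->S->(1,1) | ant2:(1,4)->N->(0,4)
  grid max=4 at (0,1)

(0,1) (1,1) (0,4)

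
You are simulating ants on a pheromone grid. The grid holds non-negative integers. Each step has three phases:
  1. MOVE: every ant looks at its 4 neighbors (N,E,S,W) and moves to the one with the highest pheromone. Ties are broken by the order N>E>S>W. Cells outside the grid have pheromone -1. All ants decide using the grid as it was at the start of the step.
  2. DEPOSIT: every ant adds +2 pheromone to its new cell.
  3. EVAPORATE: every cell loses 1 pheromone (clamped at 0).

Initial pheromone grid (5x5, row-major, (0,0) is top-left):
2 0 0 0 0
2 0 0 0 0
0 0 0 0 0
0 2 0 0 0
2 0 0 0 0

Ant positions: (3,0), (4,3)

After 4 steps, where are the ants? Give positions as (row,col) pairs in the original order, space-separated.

Step 1: ant0:(3,0)->E->(3,1) | ant1:(4,3)->N->(3,3)
  grid max=3 at (3,1)
Step 2: ant0:(3,1)->N->(2,1) | ant1:(3,3)->N->(2,3)
  grid max=2 at (3,1)
Step 3: ant0:(2,1)->S->(3,1) | ant1:(2,3)->N->(1,3)
  grid max=3 at (3,1)
Step 4: ant0:(3,1)->N->(2,1) | ant1:(1,3)->N->(0,3)
  grid max=2 at (3,1)

(2,1) (0,3)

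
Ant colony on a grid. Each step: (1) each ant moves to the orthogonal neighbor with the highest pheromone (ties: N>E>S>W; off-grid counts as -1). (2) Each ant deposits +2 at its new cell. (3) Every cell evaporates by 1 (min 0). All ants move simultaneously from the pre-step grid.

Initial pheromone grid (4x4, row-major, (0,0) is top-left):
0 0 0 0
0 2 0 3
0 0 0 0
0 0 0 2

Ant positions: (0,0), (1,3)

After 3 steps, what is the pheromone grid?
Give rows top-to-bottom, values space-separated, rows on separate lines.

After step 1: ants at (0,1),(0,3)
  0 1 0 1
  0 1 0 2
  0 0 0 0
  0 0 0 1
After step 2: ants at (1,1),(1,3)
  0 0 0 0
  0 2 0 3
  0 0 0 0
  0 0 0 0
After step 3: ants at (0,1),(0,3)
  0 1 0 1
  0 1 0 2
  0 0 0 0
  0 0 0 0

0 1 0 1
0 1 0 2
0 0 0 0
0 0 0 0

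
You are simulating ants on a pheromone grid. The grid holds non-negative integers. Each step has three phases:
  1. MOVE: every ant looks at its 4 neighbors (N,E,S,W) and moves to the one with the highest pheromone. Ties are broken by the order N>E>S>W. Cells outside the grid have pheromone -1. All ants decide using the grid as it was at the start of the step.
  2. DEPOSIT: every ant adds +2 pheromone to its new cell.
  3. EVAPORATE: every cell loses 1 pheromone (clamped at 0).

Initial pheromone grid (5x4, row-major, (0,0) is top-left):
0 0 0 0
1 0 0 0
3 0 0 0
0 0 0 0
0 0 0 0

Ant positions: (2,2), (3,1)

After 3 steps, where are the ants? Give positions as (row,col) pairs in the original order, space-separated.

Step 1: ant0:(2,2)->N->(1,2) | ant1:(3,1)->N->(2,1)
  grid max=2 at (2,0)
Step 2: ant0:(1,2)->N->(0,2) | ant1:(2,1)->W->(2,0)
  grid max=3 at (2,0)
Step 3: ant0:(0,2)->E->(0,3) | ant1:(2,0)->N->(1,0)
  grid max=2 at (2,0)

(0,3) (1,0)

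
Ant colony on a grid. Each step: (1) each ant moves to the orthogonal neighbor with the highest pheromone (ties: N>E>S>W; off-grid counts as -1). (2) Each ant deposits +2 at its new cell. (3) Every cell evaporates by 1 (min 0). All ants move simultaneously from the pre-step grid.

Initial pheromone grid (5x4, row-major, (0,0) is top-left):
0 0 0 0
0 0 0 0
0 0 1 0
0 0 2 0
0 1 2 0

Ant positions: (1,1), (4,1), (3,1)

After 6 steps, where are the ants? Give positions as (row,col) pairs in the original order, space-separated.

Step 1: ant0:(1,1)->N->(0,1) | ant1:(4,1)->E->(4,2) | ant2:(3,1)->E->(3,2)
  grid max=3 at (3,2)
Step 2: ant0:(0,1)->E->(0,2) | ant1:(4,2)->N->(3,2) | ant2:(3,2)->S->(4,2)
  grid max=4 at (3,2)
Step 3: ant0:(0,2)->E->(0,3) | ant1:(3,2)->S->(4,2) | ant2:(4,2)->N->(3,2)
  grid max=5 at (3,2)
Step 4: ant0:(0,3)->S->(1,3) | ant1:(4,2)->N->(3,2) | ant2:(3,2)->S->(4,2)
  grid max=6 at (3,2)
Step 5: ant0:(1,3)->N->(0,3) | ant1:(3,2)->S->(4,2) | ant2:(4,2)->N->(3,2)
  grid max=7 at (3,2)
Step 6: ant0:(0,3)->S->(1,3) | ant1:(4,2)->N->(3,2) | ant2:(3,2)->S->(4,2)
  grid max=8 at (3,2)

(1,3) (3,2) (4,2)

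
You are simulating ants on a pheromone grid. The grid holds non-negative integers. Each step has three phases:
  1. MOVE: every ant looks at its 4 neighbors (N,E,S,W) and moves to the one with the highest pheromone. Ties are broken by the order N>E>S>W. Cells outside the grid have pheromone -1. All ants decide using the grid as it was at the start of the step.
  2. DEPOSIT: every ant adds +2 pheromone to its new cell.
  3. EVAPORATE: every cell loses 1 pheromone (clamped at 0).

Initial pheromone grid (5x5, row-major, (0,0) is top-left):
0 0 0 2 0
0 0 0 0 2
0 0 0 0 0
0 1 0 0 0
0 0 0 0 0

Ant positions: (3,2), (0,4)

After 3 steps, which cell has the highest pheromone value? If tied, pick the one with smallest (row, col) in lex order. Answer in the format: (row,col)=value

Step 1: ant0:(3,2)->W->(3,1) | ant1:(0,4)->S->(1,4)
  grid max=3 at (1,4)
Step 2: ant0:(3,1)->N->(2,1) | ant1:(1,4)->N->(0,4)
  grid max=2 at (1,4)
Step 3: ant0:(2,1)->S->(3,1) | ant1:(0,4)->S->(1,4)
  grid max=3 at (1,4)
Final grid:
  0 0 0 0 0
  0 0 0 0 3
  0 0 0 0 0
  0 2 0 0 0
  0 0 0 0 0
Max pheromone 3 at (1,4)

Answer: (1,4)=3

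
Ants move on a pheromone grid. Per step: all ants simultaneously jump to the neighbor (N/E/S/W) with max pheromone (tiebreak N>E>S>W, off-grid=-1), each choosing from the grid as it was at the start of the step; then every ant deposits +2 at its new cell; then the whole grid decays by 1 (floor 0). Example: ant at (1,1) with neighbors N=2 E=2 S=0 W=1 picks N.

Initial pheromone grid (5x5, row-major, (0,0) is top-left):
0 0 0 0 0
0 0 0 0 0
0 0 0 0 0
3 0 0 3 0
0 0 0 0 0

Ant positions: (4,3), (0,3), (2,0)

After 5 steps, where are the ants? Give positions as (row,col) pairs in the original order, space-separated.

Step 1: ant0:(4,3)->N->(3,3) | ant1:(0,3)->E->(0,4) | ant2:(2,0)->S->(3,0)
  grid max=4 at (3,0)
Step 2: ant0:(3,3)->N->(2,3) | ant1:(0,4)->S->(1,4) | ant2:(3,0)->N->(2,0)
  grid max=3 at (3,0)
Step 3: ant0:(2,3)->S->(3,3) | ant1:(1,4)->N->(0,4) | ant2:(2,0)->S->(3,0)
  grid max=4 at (3,0)
Step 4: ant0:(3,3)->N->(2,3) | ant1:(0,4)->S->(1,4) | ant2:(3,0)->N->(2,0)
  grid max=3 at (3,0)
Step 5: ant0:(2,3)->S->(3,3) | ant1:(1,4)->N->(0,4) | ant2:(2,0)->S->(3,0)
  grid max=4 at (3,0)

(3,3) (0,4) (3,0)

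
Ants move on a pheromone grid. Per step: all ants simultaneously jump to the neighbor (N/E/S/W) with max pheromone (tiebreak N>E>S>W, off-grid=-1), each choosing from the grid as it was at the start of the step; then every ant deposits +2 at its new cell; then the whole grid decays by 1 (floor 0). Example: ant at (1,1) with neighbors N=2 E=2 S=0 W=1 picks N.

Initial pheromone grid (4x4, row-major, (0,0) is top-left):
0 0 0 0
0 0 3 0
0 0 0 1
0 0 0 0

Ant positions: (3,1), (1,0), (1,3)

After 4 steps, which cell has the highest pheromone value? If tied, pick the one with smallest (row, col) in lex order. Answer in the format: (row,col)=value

Answer: (1,2)=7

Derivation:
Step 1: ant0:(3,1)->N->(2,1) | ant1:(1,0)->N->(0,0) | ant2:(1,3)->W->(1,2)
  grid max=4 at (1,2)
Step 2: ant0:(2,1)->N->(1,1) | ant1:(0,0)->E->(0,1) | ant2:(1,2)->N->(0,2)
  grid max=3 at (1,2)
Step 3: ant0:(1,1)->E->(1,2) | ant1:(0,1)->E->(0,2) | ant2:(0,2)->S->(1,2)
  grid max=6 at (1,2)
Step 4: ant0:(1,2)->N->(0,2) | ant1:(0,2)->S->(1,2) | ant2:(1,2)->N->(0,2)
  grid max=7 at (1,2)
Final grid:
  0 0 5 0
  0 0 7 0
  0 0 0 0
  0 0 0 0
Max pheromone 7 at (1,2)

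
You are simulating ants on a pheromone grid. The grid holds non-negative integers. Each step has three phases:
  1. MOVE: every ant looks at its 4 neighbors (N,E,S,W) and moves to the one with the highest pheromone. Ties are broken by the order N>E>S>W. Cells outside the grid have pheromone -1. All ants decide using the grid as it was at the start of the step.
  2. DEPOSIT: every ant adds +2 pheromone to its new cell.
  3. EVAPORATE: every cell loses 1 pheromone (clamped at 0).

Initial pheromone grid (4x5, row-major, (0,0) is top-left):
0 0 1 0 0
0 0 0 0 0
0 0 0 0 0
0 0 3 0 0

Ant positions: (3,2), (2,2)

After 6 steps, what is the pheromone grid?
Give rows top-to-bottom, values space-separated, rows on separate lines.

After step 1: ants at (2,2),(3,2)
  0 0 0 0 0
  0 0 0 0 0
  0 0 1 0 0
  0 0 4 0 0
After step 2: ants at (3,2),(2,2)
  0 0 0 0 0
  0 0 0 0 0
  0 0 2 0 0
  0 0 5 0 0
After step 3: ants at (2,2),(3,2)
  0 0 0 0 0
  0 0 0 0 0
  0 0 3 0 0
  0 0 6 0 0
After step 4: ants at (3,2),(2,2)
  0 0 0 0 0
  0 0 0 0 0
  0 0 4 0 0
  0 0 7 0 0
After step 5: ants at (2,2),(3,2)
  0 0 0 0 0
  0 0 0 0 0
  0 0 5 0 0
  0 0 8 0 0
After step 6: ants at (3,2),(2,2)
  0 0 0 0 0
  0 0 0 0 0
  0 0 6 0 0
  0 0 9 0 0

0 0 0 0 0
0 0 0 0 0
0 0 6 0 0
0 0 9 0 0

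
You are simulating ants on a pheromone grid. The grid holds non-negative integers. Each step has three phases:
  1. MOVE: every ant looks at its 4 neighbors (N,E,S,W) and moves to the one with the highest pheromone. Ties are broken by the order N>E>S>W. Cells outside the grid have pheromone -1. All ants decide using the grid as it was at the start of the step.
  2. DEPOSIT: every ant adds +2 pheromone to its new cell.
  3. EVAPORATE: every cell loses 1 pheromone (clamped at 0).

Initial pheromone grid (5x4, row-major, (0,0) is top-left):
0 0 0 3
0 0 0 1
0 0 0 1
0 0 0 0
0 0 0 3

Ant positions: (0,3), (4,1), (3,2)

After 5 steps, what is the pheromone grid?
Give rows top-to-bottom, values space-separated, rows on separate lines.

After step 1: ants at (1,3),(3,1),(2,2)
  0 0 0 2
  0 0 0 2
  0 0 1 0
  0 1 0 0
  0 0 0 2
After step 2: ants at (0,3),(2,1),(1,2)
  0 0 0 3
  0 0 1 1
  0 1 0 0
  0 0 0 0
  0 0 0 1
After step 3: ants at (1,3),(1,1),(1,3)
  0 0 0 2
  0 1 0 4
  0 0 0 0
  0 0 0 0
  0 0 0 0
After step 4: ants at (0,3),(0,1),(0,3)
  0 1 0 5
  0 0 0 3
  0 0 0 0
  0 0 0 0
  0 0 0 0
After step 5: ants at (1,3),(0,2),(1,3)
  0 0 1 4
  0 0 0 6
  0 0 0 0
  0 0 0 0
  0 0 0 0

0 0 1 4
0 0 0 6
0 0 0 0
0 0 0 0
0 0 0 0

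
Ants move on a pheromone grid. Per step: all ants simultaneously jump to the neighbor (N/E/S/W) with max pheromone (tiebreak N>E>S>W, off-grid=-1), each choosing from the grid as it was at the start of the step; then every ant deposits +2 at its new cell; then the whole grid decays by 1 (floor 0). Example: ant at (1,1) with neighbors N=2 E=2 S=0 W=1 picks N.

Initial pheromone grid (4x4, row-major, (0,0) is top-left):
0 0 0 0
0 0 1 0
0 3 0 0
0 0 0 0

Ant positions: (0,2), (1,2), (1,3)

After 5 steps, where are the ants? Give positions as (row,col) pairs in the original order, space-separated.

Step 1: ant0:(0,2)->S->(1,2) | ant1:(1,2)->N->(0,2) | ant2:(1,3)->W->(1,2)
  grid max=4 at (1,2)
Step 2: ant0:(1,2)->N->(0,2) | ant1:(0,2)->S->(1,2) | ant2:(1,2)->N->(0,2)
  grid max=5 at (1,2)
Step 3: ant0:(0,2)->S->(1,2) | ant1:(1,2)->N->(0,2) | ant2:(0,2)->S->(1,2)
  grid max=8 at (1,2)
Step 4: ant0:(1,2)->N->(0,2) | ant1:(0,2)->S->(1,2) | ant2:(1,2)->N->(0,2)
  grid max=9 at (1,2)
Step 5: ant0:(0,2)->S->(1,2) | ant1:(1,2)->N->(0,2) | ant2:(0,2)->S->(1,2)
  grid max=12 at (1,2)

(1,2) (0,2) (1,2)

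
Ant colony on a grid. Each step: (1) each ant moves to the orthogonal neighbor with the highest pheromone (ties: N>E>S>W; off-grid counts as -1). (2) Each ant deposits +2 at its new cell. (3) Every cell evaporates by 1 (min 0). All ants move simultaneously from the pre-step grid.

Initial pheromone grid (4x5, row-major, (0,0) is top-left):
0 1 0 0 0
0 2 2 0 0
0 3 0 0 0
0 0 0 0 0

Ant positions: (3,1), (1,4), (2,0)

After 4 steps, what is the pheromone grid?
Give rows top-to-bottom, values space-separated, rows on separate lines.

After step 1: ants at (2,1),(0,4),(2,1)
  0 0 0 0 1
  0 1 1 0 0
  0 6 0 0 0
  0 0 0 0 0
After step 2: ants at (1,1),(1,4),(1,1)
  0 0 0 0 0
  0 4 0 0 1
  0 5 0 0 0
  0 0 0 0 0
After step 3: ants at (2,1),(0,4),(2,1)
  0 0 0 0 1
  0 3 0 0 0
  0 8 0 0 0
  0 0 0 0 0
After step 4: ants at (1,1),(1,4),(1,1)
  0 0 0 0 0
  0 6 0 0 1
  0 7 0 0 0
  0 0 0 0 0

0 0 0 0 0
0 6 0 0 1
0 7 0 0 0
0 0 0 0 0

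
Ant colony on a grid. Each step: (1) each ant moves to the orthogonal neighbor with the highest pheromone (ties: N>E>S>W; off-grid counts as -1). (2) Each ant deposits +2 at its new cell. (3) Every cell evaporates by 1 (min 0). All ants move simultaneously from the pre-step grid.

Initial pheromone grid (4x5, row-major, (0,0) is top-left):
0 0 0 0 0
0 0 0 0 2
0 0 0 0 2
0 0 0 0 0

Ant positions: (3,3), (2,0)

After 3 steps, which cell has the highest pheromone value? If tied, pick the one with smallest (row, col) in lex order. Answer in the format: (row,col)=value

Step 1: ant0:(3,3)->N->(2,3) | ant1:(2,0)->N->(1,0)
  grid max=1 at (1,0)
Step 2: ant0:(2,3)->E->(2,4) | ant1:(1,0)->N->(0,0)
  grid max=2 at (2,4)
Step 3: ant0:(2,4)->N->(1,4) | ant1:(0,0)->E->(0,1)
  grid max=1 at (0,1)
Final grid:
  0 1 0 0 0
  0 0 0 0 1
  0 0 0 0 1
  0 0 0 0 0
Max pheromone 1 at (0,1)

Answer: (0,1)=1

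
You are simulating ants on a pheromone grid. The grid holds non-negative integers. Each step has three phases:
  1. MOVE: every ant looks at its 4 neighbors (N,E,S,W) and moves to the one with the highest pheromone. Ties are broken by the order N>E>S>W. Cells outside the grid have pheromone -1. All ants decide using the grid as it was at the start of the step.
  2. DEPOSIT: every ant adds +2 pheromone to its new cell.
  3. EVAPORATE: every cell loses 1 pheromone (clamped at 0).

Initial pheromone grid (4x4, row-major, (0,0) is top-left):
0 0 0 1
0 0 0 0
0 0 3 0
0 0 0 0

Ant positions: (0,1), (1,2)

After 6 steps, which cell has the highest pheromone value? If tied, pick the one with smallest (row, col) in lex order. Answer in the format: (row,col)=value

Answer: (2,2)=3

Derivation:
Step 1: ant0:(0,1)->E->(0,2) | ant1:(1,2)->S->(2,2)
  grid max=4 at (2,2)
Step 2: ant0:(0,2)->E->(0,3) | ant1:(2,2)->N->(1,2)
  grid max=3 at (2,2)
Step 3: ant0:(0,3)->S->(1,3) | ant1:(1,2)->S->(2,2)
  grid max=4 at (2,2)
Step 4: ant0:(1,3)->N->(0,3) | ant1:(2,2)->N->(1,2)
  grid max=3 at (2,2)
Step 5: ant0:(0,3)->S->(1,3) | ant1:(1,2)->S->(2,2)
  grid max=4 at (2,2)
Step 6: ant0:(1,3)->N->(0,3) | ant1:(2,2)->N->(1,2)
  grid max=3 at (2,2)
Final grid:
  0 0 0 1
  0 0 1 0
  0 0 3 0
  0 0 0 0
Max pheromone 3 at (2,2)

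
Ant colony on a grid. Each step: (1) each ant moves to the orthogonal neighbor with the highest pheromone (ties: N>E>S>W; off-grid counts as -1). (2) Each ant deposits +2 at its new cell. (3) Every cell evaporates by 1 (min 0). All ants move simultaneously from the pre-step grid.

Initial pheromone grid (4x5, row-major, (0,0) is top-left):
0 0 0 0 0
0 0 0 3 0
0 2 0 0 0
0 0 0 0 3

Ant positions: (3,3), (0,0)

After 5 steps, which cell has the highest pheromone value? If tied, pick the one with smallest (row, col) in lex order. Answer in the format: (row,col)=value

Answer: (3,4)=4

Derivation:
Step 1: ant0:(3,3)->E->(3,4) | ant1:(0,0)->E->(0,1)
  grid max=4 at (3,4)
Step 2: ant0:(3,4)->N->(2,4) | ant1:(0,1)->E->(0,2)
  grid max=3 at (3,4)
Step 3: ant0:(2,4)->S->(3,4) | ant1:(0,2)->E->(0,3)
  grid max=4 at (3,4)
Step 4: ant0:(3,4)->N->(2,4) | ant1:(0,3)->E->(0,4)
  grid max=3 at (3,4)
Step 5: ant0:(2,4)->S->(3,4) | ant1:(0,4)->S->(1,4)
  grid max=4 at (3,4)
Final grid:
  0 0 0 0 0
  0 0 0 0 1
  0 0 0 0 0
  0 0 0 0 4
Max pheromone 4 at (3,4)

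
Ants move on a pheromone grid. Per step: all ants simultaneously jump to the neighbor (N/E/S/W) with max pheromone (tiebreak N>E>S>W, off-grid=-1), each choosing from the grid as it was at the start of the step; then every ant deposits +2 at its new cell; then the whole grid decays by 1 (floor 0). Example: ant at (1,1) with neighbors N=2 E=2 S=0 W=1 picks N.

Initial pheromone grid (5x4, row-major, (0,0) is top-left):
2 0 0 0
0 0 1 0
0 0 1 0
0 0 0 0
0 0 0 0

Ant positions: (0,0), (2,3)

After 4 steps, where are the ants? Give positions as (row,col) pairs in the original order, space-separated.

Step 1: ant0:(0,0)->E->(0,1) | ant1:(2,3)->W->(2,2)
  grid max=2 at (2,2)
Step 2: ant0:(0,1)->W->(0,0) | ant1:(2,2)->N->(1,2)
  grid max=2 at (0,0)
Step 3: ant0:(0,0)->E->(0,1) | ant1:(1,2)->S->(2,2)
  grid max=2 at (2,2)
Step 4: ant0:(0,1)->W->(0,0) | ant1:(2,2)->N->(1,2)
  grid max=2 at (0,0)

(0,0) (1,2)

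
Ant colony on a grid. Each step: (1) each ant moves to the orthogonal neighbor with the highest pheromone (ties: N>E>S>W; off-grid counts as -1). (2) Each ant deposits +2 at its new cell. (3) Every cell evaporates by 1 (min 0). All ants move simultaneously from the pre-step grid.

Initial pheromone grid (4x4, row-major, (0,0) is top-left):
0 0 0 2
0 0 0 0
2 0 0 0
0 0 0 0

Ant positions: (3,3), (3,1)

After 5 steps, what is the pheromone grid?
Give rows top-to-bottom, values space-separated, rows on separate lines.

After step 1: ants at (2,3),(2,1)
  0 0 0 1
  0 0 0 0
  1 1 0 1
  0 0 0 0
After step 2: ants at (1,3),(2,0)
  0 0 0 0
  0 0 0 1
  2 0 0 0
  0 0 0 0
After step 3: ants at (0,3),(1,0)
  0 0 0 1
  1 0 0 0
  1 0 0 0
  0 0 0 0
After step 4: ants at (1,3),(2,0)
  0 0 0 0
  0 0 0 1
  2 0 0 0
  0 0 0 0
After step 5: ants at (0,3),(1,0)
  0 0 0 1
  1 0 0 0
  1 0 0 0
  0 0 0 0

0 0 0 1
1 0 0 0
1 0 0 0
0 0 0 0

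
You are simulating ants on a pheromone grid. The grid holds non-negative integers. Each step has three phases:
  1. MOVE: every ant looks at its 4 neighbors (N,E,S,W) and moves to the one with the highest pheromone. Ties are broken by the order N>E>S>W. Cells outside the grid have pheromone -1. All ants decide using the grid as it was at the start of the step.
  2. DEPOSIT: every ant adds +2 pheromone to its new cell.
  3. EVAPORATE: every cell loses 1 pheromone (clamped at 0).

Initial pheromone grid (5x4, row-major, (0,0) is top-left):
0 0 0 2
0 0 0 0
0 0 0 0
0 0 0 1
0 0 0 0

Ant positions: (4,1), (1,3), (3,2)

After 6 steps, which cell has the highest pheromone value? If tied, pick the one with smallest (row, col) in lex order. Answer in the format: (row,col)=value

Step 1: ant0:(4,1)->N->(3,1) | ant1:(1,3)->N->(0,3) | ant2:(3,2)->E->(3,3)
  grid max=3 at (0,3)
Step 2: ant0:(3,1)->N->(2,1) | ant1:(0,3)->S->(1,3) | ant2:(3,3)->N->(2,3)
  grid max=2 at (0,3)
Step 3: ant0:(2,1)->N->(1,1) | ant1:(1,3)->N->(0,3) | ant2:(2,3)->N->(1,3)
  grid max=3 at (0,3)
Step 4: ant0:(1,1)->N->(0,1) | ant1:(0,3)->S->(1,3) | ant2:(1,3)->N->(0,3)
  grid max=4 at (0,3)
Step 5: ant0:(0,1)->E->(0,2) | ant1:(1,3)->N->(0,3) | ant2:(0,3)->S->(1,3)
  grid max=5 at (0,3)
Step 6: ant0:(0,2)->E->(0,3) | ant1:(0,3)->S->(1,3) | ant2:(1,3)->N->(0,3)
  grid max=8 at (0,3)
Final grid:
  0 0 0 8
  0 0 0 5
  0 0 0 0
  0 0 0 0
  0 0 0 0
Max pheromone 8 at (0,3)

Answer: (0,3)=8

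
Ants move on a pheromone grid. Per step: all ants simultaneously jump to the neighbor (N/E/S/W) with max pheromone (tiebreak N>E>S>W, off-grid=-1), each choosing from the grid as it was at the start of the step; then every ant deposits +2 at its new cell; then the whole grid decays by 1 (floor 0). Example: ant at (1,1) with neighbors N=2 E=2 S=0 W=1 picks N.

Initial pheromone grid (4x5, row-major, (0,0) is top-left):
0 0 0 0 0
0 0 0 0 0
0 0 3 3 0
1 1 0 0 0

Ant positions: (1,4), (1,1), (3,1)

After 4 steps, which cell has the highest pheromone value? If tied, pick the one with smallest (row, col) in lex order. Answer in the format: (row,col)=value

Answer: (0,3)=2

Derivation:
Step 1: ant0:(1,4)->N->(0,4) | ant1:(1,1)->N->(0,1) | ant2:(3,1)->W->(3,0)
  grid max=2 at (2,2)
Step 2: ant0:(0,4)->S->(1,4) | ant1:(0,1)->E->(0,2) | ant2:(3,0)->N->(2,0)
  grid max=1 at (0,2)
Step 3: ant0:(1,4)->N->(0,4) | ant1:(0,2)->E->(0,3) | ant2:(2,0)->S->(3,0)
  grid max=2 at (3,0)
Step 4: ant0:(0,4)->W->(0,3) | ant1:(0,3)->E->(0,4) | ant2:(3,0)->N->(2,0)
  grid max=2 at (0,3)
Final grid:
  0 0 0 2 2
  0 0 0 0 0
  1 0 0 0 0
  1 0 0 0 0
Max pheromone 2 at (0,3)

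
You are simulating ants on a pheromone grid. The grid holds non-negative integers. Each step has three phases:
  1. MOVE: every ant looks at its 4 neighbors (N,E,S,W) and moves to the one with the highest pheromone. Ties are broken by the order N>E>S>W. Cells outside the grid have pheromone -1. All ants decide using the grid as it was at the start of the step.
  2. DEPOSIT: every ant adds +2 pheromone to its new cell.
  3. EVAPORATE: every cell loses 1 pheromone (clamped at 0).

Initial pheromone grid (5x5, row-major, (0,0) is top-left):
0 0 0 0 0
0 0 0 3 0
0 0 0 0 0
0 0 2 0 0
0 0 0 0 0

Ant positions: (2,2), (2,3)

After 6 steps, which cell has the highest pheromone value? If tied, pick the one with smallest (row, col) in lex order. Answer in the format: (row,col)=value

Step 1: ant0:(2,2)->S->(3,2) | ant1:(2,3)->N->(1,3)
  grid max=4 at (1,3)
Step 2: ant0:(3,2)->N->(2,2) | ant1:(1,3)->N->(0,3)
  grid max=3 at (1,3)
Step 3: ant0:(2,2)->S->(3,2) | ant1:(0,3)->S->(1,3)
  grid max=4 at (1,3)
Step 4: ant0:(3,2)->N->(2,2) | ant1:(1,3)->N->(0,3)
  grid max=3 at (1,3)
Step 5: ant0:(2,2)->S->(3,2) | ant1:(0,3)->S->(1,3)
  grid max=4 at (1,3)
Step 6: ant0:(3,2)->N->(2,2) | ant1:(1,3)->N->(0,3)
  grid max=3 at (1,3)
Final grid:
  0 0 0 1 0
  0 0 0 3 0
  0 0 1 0 0
  0 0 2 0 0
  0 0 0 0 0
Max pheromone 3 at (1,3)

Answer: (1,3)=3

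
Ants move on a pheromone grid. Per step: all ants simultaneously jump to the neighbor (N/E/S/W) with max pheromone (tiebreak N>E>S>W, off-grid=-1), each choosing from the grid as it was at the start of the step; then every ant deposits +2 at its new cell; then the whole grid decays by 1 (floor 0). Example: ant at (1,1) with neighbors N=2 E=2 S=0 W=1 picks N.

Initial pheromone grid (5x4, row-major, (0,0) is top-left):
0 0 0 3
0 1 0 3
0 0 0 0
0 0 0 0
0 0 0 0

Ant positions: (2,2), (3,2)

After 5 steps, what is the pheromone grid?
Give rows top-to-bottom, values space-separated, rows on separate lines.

After step 1: ants at (1,2),(2,2)
  0 0 0 2
  0 0 1 2
  0 0 1 0
  0 0 0 0
  0 0 0 0
After step 2: ants at (1,3),(1,2)
  0 0 0 1
  0 0 2 3
  0 0 0 0
  0 0 0 0
  0 0 0 0
After step 3: ants at (1,2),(1,3)
  0 0 0 0
  0 0 3 4
  0 0 0 0
  0 0 0 0
  0 0 0 0
After step 4: ants at (1,3),(1,2)
  0 0 0 0
  0 0 4 5
  0 0 0 0
  0 0 0 0
  0 0 0 0
After step 5: ants at (1,2),(1,3)
  0 0 0 0
  0 0 5 6
  0 0 0 0
  0 0 0 0
  0 0 0 0

0 0 0 0
0 0 5 6
0 0 0 0
0 0 0 0
0 0 0 0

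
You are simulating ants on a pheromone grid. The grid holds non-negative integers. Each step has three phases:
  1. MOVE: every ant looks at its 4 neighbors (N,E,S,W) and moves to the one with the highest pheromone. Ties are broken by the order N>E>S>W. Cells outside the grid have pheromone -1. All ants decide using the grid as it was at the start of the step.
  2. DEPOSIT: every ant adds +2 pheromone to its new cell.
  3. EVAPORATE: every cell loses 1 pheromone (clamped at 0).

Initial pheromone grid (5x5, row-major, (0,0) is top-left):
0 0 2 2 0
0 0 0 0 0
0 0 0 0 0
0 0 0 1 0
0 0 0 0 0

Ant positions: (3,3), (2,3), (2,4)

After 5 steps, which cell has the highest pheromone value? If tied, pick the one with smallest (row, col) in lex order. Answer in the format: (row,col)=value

Step 1: ant0:(3,3)->N->(2,3) | ant1:(2,3)->S->(3,3) | ant2:(2,4)->N->(1,4)
  grid max=2 at (3,3)
Step 2: ant0:(2,3)->S->(3,3) | ant1:(3,3)->N->(2,3) | ant2:(1,4)->N->(0,4)
  grid max=3 at (3,3)
Step 3: ant0:(3,3)->N->(2,3) | ant1:(2,3)->S->(3,3) | ant2:(0,4)->S->(1,4)
  grid max=4 at (3,3)
Step 4: ant0:(2,3)->S->(3,3) | ant1:(3,3)->N->(2,3) | ant2:(1,4)->N->(0,4)
  grid max=5 at (3,3)
Step 5: ant0:(3,3)->N->(2,3) | ant1:(2,3)->S->(3,3) | ant2:(0,4)->S->(1,4)
  grid max=6 at (3,3)
Final grid:
  0 0 0 0 0
  0 0 0 0 1
  0 0 0 5 0
  0 0 0 6 0
  0 0 0 0 0
Max pheromone 6 at (3,3)

Answer: (3,3)=6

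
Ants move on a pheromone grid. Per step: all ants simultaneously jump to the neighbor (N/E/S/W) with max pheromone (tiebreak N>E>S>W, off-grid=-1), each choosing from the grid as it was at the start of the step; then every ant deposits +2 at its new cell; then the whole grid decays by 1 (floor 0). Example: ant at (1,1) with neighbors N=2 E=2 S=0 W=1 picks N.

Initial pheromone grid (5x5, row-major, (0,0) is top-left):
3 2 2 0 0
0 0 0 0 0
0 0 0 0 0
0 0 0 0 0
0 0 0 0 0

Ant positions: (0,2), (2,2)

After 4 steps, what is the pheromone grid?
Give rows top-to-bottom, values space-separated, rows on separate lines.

After step 1: ants at (0,1),(1,2)
  2 3 1 0 0
  0 0 1 0 0
  0 0 0 0 0
  0 0 0 0 0
  0 0 0 0 0
After step 2: ants at (0,0),(0,2)
  3 2 2 0 0
  0 0 0 0 0
  0 0 0 0 0
  0 0 0 0 0
  0 0 0 0 0
After step 3: ants at (0,1),(0,1)
  2 5 1 0 0
  0 0 0 0 0
  0 0 0 0 0
  0 0 0 0 0
  0 0 0 0 0
After step 4: ants at (0,0),(0,0)
  5 4 0 0 0
  0 0 0 0 0
  0 0 0 0 0
  0 0 0 0 0
  0 0 0 0 0

5 4 0 0 0
0 0 0 0 0
0 0 0 0 0
0 0 0 0 0
0 0 0 0 0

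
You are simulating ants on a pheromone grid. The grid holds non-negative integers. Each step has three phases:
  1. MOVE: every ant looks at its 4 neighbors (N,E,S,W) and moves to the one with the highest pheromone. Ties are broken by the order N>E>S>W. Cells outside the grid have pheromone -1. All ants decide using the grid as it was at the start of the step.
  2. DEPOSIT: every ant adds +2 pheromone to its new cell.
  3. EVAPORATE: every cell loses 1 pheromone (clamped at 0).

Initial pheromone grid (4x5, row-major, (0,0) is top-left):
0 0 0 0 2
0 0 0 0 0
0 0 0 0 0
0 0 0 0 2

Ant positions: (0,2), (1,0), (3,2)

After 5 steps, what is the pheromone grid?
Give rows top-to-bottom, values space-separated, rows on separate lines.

After step 1: ants at (0,3),(0,0),(2,2)
  1 0 0 1 1
  0 0 0 0 0
  0 0 1 0 0
  0 0 0 0 1
After step 2: ants at (0,4),(0,1),(1,2)
  0 1 0 0 2
  0 0 1 0 0
  0 0 0 0 0
  0 0 0 0 0
After step 3: ants at (1,4),(0,2),(0,2)
  0 0 3 0 1
  0 0 0 0 1
  0 0 0 0 0
  0 0 0 0 0
After step 4: ants at (0,4),(0,3),(0,3)
  0 0 2 3 2
  0 0 0 0 0
  0 0 0 0 0
  0 0 0 0 0
After step 5: ants at (0,3),(0,4),(0,4)
  0 0 1 4 5
  0 0 0 0 0
  0 0 0 0 0
  0 0 0 0 0

0 0 1 4 5
0 0 0 0 0
0 0 0 0 0
0 0 0 0 0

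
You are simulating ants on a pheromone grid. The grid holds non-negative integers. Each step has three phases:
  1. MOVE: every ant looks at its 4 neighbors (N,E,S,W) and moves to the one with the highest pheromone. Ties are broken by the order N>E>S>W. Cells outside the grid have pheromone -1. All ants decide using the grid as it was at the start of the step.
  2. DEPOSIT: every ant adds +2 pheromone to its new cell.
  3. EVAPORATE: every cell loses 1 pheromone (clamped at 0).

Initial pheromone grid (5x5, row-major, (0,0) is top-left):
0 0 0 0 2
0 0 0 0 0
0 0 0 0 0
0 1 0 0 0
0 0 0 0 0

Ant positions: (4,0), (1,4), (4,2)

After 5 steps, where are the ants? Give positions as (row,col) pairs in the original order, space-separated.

Step 1: ant0:(4,0)->N->(3,0) | ant1:(1,4)->N->(0,4) | ant2:(4,2)->N->(3,2)
  grid max=3 at (0,4)
Step 2: ant0:(3,0)->N->(2,0) | ant1:(0,4)->S->(1,4) | ant2:(3,2)->N->(2,2)
  grid max=2 at (0,4)
Step 3: ant0:(2,0)->N->(1,0) | ant1:(1,4)->N->(0,4) | ant2:(2,2)->N->(1,2)
  grid max=3 at (0,4)
Step 4: ant0:(1,0)->N->(0,0) | ant1:(0,4)->S->(1,4) | ant2:(1,2)->N->(0,2)
  grid max=2 at (0,4)
Step 5: ant0:(0,0)->E->(0,1) | ant1:(1,4)->N->(0,4) | ant2:(0,2)->E->(0,3)
  grid max=3 at (0,4)

(0,1) (0,4) (0,3)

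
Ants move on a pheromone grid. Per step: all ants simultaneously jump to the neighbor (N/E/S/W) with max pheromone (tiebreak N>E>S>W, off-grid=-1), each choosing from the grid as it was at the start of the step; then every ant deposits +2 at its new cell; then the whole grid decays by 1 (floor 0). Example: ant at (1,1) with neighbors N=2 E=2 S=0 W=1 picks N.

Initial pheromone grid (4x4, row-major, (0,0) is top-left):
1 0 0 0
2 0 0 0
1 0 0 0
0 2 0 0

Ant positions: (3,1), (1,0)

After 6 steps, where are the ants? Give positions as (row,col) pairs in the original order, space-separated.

Step 1: ant0:(3,1)->N->(2,1) | ant1:(1,0)->N->(0,0)
  grid max=2 at (0,0)
Step 2: ant0:(2,1)->S->(3,1) | ant1:(0,0)->S->(1,0)
  grid max=2 at (1,0)
Step 3: ant0:(3,1)->N->(2,1) | ant1:(1,0)->N->(0,0)
  grid max=2 at (0,0)
Step 4: ant0:(2,1)->S->(3,1) | ant1:(0,0)->S->(1,0)
  grid max=2 at (1,0)
Step 5: ant0:(3,1)->N->(2,1) | ant1:(1,0)->N->(0,0)
  grid max=2 at (0,0)
Step 6: ant0:(2,1)->S->(3,1) | ant1:(0,0)->S->(1,0)
  grid max=2 at (1,0)

(3,1) (1,0)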